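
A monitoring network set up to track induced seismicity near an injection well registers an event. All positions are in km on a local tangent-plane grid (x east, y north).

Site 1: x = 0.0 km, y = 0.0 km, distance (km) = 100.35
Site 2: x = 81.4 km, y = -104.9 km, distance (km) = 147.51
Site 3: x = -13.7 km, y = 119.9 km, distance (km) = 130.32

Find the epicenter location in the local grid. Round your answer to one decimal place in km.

Circle about each station: x² + y² = 100.35²; (x − 81.4)² + (y + 104.9)² = 147.51²; (x + 13.7)² + (y − 119.9)² = 130.32².
Subtracting pairs of circle equations eliminates x²+y² and gives linear equations (the radical axes):
162.8 x − 209.8 y = 5940.89
-27.4 x + 239.8 y = 7650.52
Solving the 2×2 system: x ≈ 91.0, y ≈ 42.3 km.
Check against Site 1 (with the unrounded x, y): √(x²+y²) = 100.36 ≈ 100.35 km. ✓

x ≈ 91.0 km, y ≈ 42.3 km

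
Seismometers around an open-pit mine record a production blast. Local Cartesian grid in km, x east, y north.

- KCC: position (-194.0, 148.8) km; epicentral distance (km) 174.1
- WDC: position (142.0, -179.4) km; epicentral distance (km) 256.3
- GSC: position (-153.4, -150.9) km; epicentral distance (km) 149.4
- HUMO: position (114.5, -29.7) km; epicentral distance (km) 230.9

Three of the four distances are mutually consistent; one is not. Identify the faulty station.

WDC

Solve using three stations at a time. Using KCC, GSC, HUMO (subtract circle equations pairwise → linear system) gives (x, y) ≈ (-115.2, -6.5).
Distances from that point to each station vs reported:
  KCC: calculated 174.1 vs reported 174.1 → residual 0.0 km
  WDC: calculated 310.0 vs reported 256.3 → residual 53.7 km
  GSC: calculated 149.4 vs reported 149.4 → residual 0.0 km
  HUMO: calculated 230.9 vs reported 230.9 → residual 0.0 km
KCC, GSC, HUMO are mutually consistent (residuals ≈ 0); WDC is off by 53.7 km.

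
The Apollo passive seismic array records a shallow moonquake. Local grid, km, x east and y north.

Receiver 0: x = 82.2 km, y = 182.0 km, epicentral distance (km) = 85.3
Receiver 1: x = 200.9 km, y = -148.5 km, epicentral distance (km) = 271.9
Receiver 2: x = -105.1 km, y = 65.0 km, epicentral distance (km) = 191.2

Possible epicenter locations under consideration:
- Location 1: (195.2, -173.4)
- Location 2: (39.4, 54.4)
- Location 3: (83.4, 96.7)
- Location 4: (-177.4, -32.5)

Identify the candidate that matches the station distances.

Location 3

For each candidate, compare |candidate − station| to the reported distance:
Location 1: residuals Receiver 0 287.6, Receiver 1 246.4, Receiver 2 192.2 → max 287.6 km
Location 2: residuals Receiver 0 49.3, Receiver 1 12.6, Receiver 2 46.3 → max 49.3 km
Location 3: residuals Receiver 0 0.0, Receiver 1 0.0, Receiver 2 0.1 → max 0.1 km
Location 4: residuals Receiver 0 251.5, Receiver 1 123.8, Receiver 2 69.8 → max 251.5 km
Only Location 3 has all residuals ≈ 0.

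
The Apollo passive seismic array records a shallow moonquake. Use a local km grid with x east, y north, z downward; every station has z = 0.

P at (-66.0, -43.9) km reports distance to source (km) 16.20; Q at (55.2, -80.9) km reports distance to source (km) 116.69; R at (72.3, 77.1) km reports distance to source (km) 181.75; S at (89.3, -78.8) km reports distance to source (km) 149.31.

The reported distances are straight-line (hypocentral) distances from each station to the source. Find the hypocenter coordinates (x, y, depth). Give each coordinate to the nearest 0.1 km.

x ≈ -56.8 km, y ≈ -50.3 km, depth ≈ 11.7 km

Each station gives a sphere (x−x_i)² + (y−y_i)² + z² = d_i² (stations at z=0).
Subtracting the P sphere from Q and R: z² cancels, leaving linear equations in x and y:
242.4 x − 74.0 y = -10045.48
276.6 x + 242.0 y = -27882.13
Solving: x ≈ -56.797, y ≈ -50.298 km (keep extra digits for the depth step; rounded: -56.8, -50.3).
Then from the P sphere: z² = 16.20² − (x + 66.0)² − (y + 43.9)² with x = -56.797, y = -50.298, so z ≈ 11.697 ≈ 11.7 km.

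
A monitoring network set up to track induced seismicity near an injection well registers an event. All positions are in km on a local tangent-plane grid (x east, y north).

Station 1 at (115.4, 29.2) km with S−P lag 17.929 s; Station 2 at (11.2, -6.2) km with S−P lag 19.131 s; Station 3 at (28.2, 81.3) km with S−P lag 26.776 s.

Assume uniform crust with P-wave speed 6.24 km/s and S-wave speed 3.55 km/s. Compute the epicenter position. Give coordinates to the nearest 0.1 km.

(121.9, -118.3)

Distance from S−P lag: d = Δt · v_P v_S / (v_P − v_S) = Δt · (6.24·3.55)/(6.24−3.55) ≈ 8.2349·Δt.
So d_Station 1 = 147.64, d_Station 2 = 157.54, d_Station 3 = 220.50 km.
Circle about each station: (x − 115.4)² + (y − 29.2)² = 147.64²; (x − 11.2)² + (y + 6.2)² = 157.54²; (x − 28.2)² + (y − 81.3)² = 220.50².
Subtracting pairs of circle equations eliminates x²+y² and gives linear equations (the radical axes):
-208.4 x − 70.8 y = -17027.20
-174.4 x + 104.2 y = -33587.55
Solving the 2×2 system: x ≈ 121.9, y ≈ -118.3 km.
Check against Station 1 (with the unrounded x, y): √((x − 115.4)²+(y − 29.2)²) = 147.66 ≈ 147.64 km. ✓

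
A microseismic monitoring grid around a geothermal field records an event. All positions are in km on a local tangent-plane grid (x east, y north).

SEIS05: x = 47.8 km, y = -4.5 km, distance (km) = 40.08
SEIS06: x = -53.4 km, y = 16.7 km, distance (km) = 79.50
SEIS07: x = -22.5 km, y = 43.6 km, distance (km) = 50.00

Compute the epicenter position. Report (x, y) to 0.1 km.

25.2 km east, 28.6 km north

Circle about each station: (x − 47.8)² + (y + 4.5)² = 40.08²; (x + 53.4)² + (y − 16.7)² = 79.50²; (x + 22.5)² + (y − 43.6)² = 50.00².
Subtracting the SEIS05 equation from the SEIS06 and SEIS07 equations removes the quadratic terms:
-202.4 x + 42.4 y = -3888.48
-140.6 x + 96.2 y = -791.47
Solving the 2×2 system: x ≈ 25.2, y ≈ 28.6 km.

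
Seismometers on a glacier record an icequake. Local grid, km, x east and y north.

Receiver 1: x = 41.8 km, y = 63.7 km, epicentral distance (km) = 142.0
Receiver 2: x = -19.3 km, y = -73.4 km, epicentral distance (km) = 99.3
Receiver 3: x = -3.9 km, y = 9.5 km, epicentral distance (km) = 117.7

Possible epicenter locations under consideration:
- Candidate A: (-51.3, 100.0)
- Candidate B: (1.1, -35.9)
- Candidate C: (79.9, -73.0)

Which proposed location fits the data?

For each candidate, compare |candidate − station| to the reported distance:
Candidate A: residuals Receiver 1 42.1, Receiver 2 77.0, Receiver 3 15.5 → max 77.0 km
Candidate B: residuals Receiver 1 34.4, Receiver 2 56.6, Receiver 3 72.0 → max 72.0 km
Candidate C: residuals Receiver 1 0.1, Receiver 2 0.1, Receiver 3 0.1 → max 0.1 km
Only Candidate C has all residuals ≈ 0.

Candidate C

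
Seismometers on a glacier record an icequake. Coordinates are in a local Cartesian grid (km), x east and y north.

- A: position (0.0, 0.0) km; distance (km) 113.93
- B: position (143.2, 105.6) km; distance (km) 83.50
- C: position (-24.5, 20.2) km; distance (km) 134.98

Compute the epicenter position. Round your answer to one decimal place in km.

Circle about each station: x² + y² = 113.93²; (x − 143.2)² + (y − 105.6)² = 83.50²; (x + 24.5)² + (y − 20.2)² = 134.98².
Subtracting the A equation from the B and C equations removes the quadratic terms:
286.4 x + 211.2 y = 37665.39
-49.0 x + 40.4 y = -4231.27
Solving the 2×2 system: x ≈ 110.2, y ≈ 28.9 km.
Check against A (with the unrounded x, y): √(x²+y²) = 113.92 ≈ 113.93 km. ✓

(110.2, 28.9)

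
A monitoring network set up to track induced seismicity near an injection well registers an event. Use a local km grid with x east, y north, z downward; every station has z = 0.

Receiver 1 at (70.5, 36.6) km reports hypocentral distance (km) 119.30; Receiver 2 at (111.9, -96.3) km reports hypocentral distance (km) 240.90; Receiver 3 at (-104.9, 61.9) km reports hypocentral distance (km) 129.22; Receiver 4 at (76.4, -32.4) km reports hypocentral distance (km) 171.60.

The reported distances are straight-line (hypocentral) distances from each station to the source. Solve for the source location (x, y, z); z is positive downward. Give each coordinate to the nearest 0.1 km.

Each station gives a sphere (x−x_i)² + (y−y_i)² + z² = d_i² (stations at z=0).
Subtracting the Receiver 1 sphere from Receiver 2 and Receiver 3: z² cancels, leaving linear equations in x and y:
82.8 x − 265.8 y = -28314.83
-350.8 x + 50.6 y = 6060.49
Solving: x ≈ -2.000, y ≈ 105.904 km (keep extra digits for the depth step; rounded: -2.0, 105.9).
Then from the Receiver 1 sphere: z² = 119.30² − (x − 70.5)² − (y − 36.6)² with x = -2.000, y = 105.904, so z ≈ 64.600 ≈ 64.6 km.

(-2.0, 105.9, 64.6)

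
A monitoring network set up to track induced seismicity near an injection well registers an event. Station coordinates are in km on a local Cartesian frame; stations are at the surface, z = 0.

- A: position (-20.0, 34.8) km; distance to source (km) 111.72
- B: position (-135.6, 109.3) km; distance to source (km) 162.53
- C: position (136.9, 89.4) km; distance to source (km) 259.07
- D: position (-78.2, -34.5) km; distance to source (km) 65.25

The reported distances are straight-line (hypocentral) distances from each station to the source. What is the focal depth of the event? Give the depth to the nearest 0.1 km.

Each station gives a sphere (x−x_i)² + (y−y_i)² + z² = d_i² (stations at z=0).
Subtracting the A sphere from B and C: z² cancels, leaving linear equations in x and y:
-231.2 x + 149.0 y = 14788.17
313.8 x + 109.2 y = -29512.98
Solving: x ≈ -83.500, y ≈ -30.316 km (keep extra digits for the depth step; rounded: -83.5, -30.3).
Then from the A sphere: z² = 111.72² − (x + 20.0)² − (y − 34.8)² with x = -83.500, y = -30.316, so z ≈ 64.877 ≈ 64.9 km.

depth ≈ 64.9 km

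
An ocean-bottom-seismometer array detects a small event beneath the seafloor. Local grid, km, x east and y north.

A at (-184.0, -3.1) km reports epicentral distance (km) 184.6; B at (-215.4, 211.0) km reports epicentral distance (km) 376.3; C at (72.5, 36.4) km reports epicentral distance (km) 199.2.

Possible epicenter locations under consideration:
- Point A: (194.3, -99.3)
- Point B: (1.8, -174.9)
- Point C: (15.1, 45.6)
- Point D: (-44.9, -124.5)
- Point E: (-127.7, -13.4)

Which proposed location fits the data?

Point D

For each candidate, compare |candidate − station| to the reported distance:
Point A: residuals A 205.7, B 137.6, C 16.9 → max 205.7 km
Point B: residuals A 68.5, B 66.5, C 23.6 → max 68.5 km
Point C: residuals A 20.4, B 92.6, C 141.1 → max 141.1 km
Point D: residuals A 0.0, B 0.0, C 0.0 → max 0.0 km
Point E: residuals A 127.4, B 135.4, C 7.1 → max 135.4 km
Only Point D has all residuals ≈ 0.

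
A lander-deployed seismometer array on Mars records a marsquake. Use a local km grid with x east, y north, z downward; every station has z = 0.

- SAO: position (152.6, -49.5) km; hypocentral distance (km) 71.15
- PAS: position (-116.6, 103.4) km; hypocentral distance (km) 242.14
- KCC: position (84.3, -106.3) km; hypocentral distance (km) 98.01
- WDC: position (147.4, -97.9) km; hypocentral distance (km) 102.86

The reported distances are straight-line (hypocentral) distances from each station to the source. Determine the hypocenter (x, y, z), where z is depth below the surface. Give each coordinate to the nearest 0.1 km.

(96.0, -10.9, 19.2)

Each station gives a sphere (x−x_i)² + (y−y_i)² + z² = d_i² (stations at z=0).
Subtracting the SAO sphere from PAS and KCC: z² cancels, leaving linear equations in x and y:
-538.4 x + 305.8 y = -55019.35
-136.6 x − 113.6 y = -11874.47
Solving: x ≈ 95.997, y ≈ -10.904 km (keep extra digits for the depth step; rounded: 96.0, -10.9).
Then from the SAO sphere: z² = 71.15² − (x − 152.6)² − (y + 49.5)² with x = 95.997, y = -10.904, so z ≈ 19.203 ≈ 19.2 km.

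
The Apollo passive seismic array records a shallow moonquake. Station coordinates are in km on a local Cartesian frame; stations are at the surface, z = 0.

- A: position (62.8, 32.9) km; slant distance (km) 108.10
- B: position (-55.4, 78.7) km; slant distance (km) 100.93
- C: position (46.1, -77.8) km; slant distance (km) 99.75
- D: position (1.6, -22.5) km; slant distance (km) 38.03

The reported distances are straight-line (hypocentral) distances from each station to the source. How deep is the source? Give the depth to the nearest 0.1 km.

Each station gives a sphere (x−x_i)² + (y−y_i)² + z² = d_i² (stations at z=0).
Subtracting the A sphere from B and C: z² cancels, leaving linear equations in x and y:
-236.4 x + 91.6 y = 5735.35
-33.4 x − 221.4 y = 4887.35
Solving: x ≈ -31.002, y ≈ -17.398 km (keep extra digits for the depth step; rounded: -31.0, -17.4).
Then from the A sphere: z² = 108.10² − (x − 62.8)² − (y − 32.9)² with x = -31.002, y = -17.398, so z ≈ 18.892 ≈ 18.9 km.

z ≈ 18.9 km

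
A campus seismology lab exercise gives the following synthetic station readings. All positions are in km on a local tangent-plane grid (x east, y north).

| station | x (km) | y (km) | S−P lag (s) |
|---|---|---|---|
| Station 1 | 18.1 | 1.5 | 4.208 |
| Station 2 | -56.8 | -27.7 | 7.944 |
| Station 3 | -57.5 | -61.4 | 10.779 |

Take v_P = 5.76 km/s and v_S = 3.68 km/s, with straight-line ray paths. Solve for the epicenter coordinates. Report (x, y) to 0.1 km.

Distance from S−P lag: d = Δt · v_P v_S / (v_P − v_S) = Δt · (5.76·3.68)/(5.76−3.68) ≈ 10.1908·Δt.
So d_Station 1 = 42.88, d_Station 2 = 80.96, d_Station 3 = 109.85 km.
Circle about each station: (x − 18.1)² + (y − 1.5)² = 42.88²; (x + 56.8)² + (y + 27.7)² = 80.96²; (x + 57.5)² + (y + 61.4)² = 109.85².
Subtracting pairs of circle equations eliminates x²+y² and gives linear equations (the radical axes):
-149.8 x − 58.4 y = -1052.16
-151.2 x − 125.8 y = -3481.98
Solving the 2×2 system: x ≈ -7.1, y ≈ 36.2 km.

x ≈ -7.1 km, y ≈ 36.2 km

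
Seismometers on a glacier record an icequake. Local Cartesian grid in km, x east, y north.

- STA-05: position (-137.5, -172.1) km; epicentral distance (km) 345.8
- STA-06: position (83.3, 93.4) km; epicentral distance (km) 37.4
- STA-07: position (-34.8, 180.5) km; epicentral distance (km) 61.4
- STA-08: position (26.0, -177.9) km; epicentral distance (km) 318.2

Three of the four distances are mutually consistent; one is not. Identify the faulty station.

STA-06

Solve using three stations at a time. Using STA-05, STA-07, STA-08 (subtract circle equations pairwise → linear system) gives (x, y) ≈ (11.5, 140.0).
Distances from that point to each station vs reported:
  STA-05: calculated 345.8 vs reported 345.8 → residual 0.0 km
  STA-06: calculated 85.6 vs reported 37.4 → residual 48.2 km
  STA-07: calculated 61.5 vs reported 61.4 → residual 0.1 km
  STA-08: calculated 318.2 vs reported 318.2 → residual 0.0 km
STA-05, STA-07, STA-08 are mutually consistent (residuals ≈ 0); STA-06 is off by 48.2 km.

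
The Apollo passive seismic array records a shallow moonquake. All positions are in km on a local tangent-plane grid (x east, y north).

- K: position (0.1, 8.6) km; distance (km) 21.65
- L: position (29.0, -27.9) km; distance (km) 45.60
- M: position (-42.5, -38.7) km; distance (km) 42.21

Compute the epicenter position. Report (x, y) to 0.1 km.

(-12.5, -9.0)

Circle about each station: (x − 0.1)² + (y − 8.6)² = 21.65²; (x − 29.0)² + (y + 27.9)² = 45.60²; (x + 42.5)² + (y + 38.7)² = 42.21².
Subtracting the K equation from the L and M equations removes the quadratic terms:
57.8 x − 73.0 y = -65.20
-85.2 x − 94.6 y = 1917.01
Solving the 2×2 system: x ≈ -12.5, y ≈ -9.0 km.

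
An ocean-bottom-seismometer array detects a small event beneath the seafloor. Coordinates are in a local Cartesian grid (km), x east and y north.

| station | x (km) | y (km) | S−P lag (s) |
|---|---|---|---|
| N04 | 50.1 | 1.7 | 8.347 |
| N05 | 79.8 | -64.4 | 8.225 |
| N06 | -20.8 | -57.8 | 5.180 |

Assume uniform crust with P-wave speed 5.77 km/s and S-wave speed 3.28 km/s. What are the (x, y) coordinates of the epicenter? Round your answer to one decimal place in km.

18.3 km east, -53.2 km north

Distance from S−P lag: d = Δt · v_P v_S / (v_P − v_S) = Δt · (5.77·3.28)/(5.77−3.28) ≈ 7.6006·Δt.
So d_N04 = 63.44, d_N05 = 62.52, d_N06 = 39.37 km.
Circle about each station: (x − 50.1)² + (y − 1.7)² = 63.44²; (x − 79.8)² + (y + 64.4)² = 62.52²; (x + 20.8)² + (y + 57.8)² = 39.37².
Subtracting the N04 equation from the N05 and N06 equations removes the quadratic terms:
59.4 x − 132.2 y = 8118.38
-141.8 x − 119.0 y = 3735.22
Solving the 2×2 system: x ≈ 18.3, y ≈ -53.2 km.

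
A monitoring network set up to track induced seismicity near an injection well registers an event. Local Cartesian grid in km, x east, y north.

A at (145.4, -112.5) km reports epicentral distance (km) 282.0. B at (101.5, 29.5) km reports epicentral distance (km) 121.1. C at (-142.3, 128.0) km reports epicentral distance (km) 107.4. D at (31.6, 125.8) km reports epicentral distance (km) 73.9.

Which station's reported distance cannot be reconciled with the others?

Solve using three stations at a time. Using A, C, D (subtract circle equations pairwise → linear system) gives (x, y) ≈ (-38.2, 101.5).
Distances from that point to each station vs reported:
  A: calculated 282.0 vs reported 282.0 → residual 0.0 km
  B: calculated 157.2 vs reported 121.1 → residual 36.1 km
  C: calculated 107.4 vs reported 107.4 → residual 0.0 km
  D: calculated 73.9 vs reported 73.9 → residual 0.0 km
A, C, D are mutually consistent (residuals ≈ 0); B is off by 36.1 km.

B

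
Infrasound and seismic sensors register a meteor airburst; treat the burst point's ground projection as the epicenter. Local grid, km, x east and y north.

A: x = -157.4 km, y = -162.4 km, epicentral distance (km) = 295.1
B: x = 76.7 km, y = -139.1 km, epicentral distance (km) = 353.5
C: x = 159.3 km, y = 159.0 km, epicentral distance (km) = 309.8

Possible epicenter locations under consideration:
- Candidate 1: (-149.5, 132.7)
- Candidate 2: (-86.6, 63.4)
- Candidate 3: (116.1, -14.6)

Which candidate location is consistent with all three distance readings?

Candidate 1

For each candidate, compare |candidate − station| to the reported distance:
Candidate 1: residuals A 0.1, B 0.1, C 0.1 → max 0.1 km
Candidate 2: residuals A 58.5, B 93.4, C 46.0 → max 93.4 km
Candidate 3: residuals A 15.8, B 222.9, C 130.9 → max 222.9 km
Only Candidate 1 has all residuals ≈ 0.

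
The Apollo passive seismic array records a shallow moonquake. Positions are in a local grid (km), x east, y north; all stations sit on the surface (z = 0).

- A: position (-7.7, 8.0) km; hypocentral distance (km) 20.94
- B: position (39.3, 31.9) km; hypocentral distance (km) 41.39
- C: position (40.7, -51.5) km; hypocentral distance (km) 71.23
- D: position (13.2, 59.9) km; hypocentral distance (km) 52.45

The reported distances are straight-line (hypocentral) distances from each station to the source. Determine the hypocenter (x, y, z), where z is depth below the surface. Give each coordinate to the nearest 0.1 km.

(7.4, 9.8, 14.4)

Each station gives a sphere (x−x_i)² + (y−y_i)² + z² = d_i² (stations at z=0).
Subtracting the A sphere from B and C: z² cancels, leaving linear equations in x and y:
94.0 x + 47.8 y = 1164.16
96.8 x − 119.0 y = -449.78
Solving: x ≈ 7.401, y ≈ 9.800 km (keep extra digits for the depth step; rounded: 7.4, 9.8).
Then from the A sphere: z² = 20.94² − (x + 7.7)² − (y − 8.0)² with x = 7.401, y = 9.800, so z ≈ 14.395 ≈ 14.4 km.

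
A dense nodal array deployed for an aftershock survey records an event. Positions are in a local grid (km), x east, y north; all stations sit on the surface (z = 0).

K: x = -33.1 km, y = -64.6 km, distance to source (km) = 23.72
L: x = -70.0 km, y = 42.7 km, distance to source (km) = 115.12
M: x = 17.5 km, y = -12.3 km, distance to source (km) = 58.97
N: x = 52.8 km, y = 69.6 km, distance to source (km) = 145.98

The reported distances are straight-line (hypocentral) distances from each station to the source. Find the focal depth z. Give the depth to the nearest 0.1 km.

15.5 km

Each station gives a sphere (x−x_i)² + (y−y_i)² + z² = d_i² (stations at z=0).
Subtracting the K sphere from L and M: z² cancels, leaving linear equations in x and y:
-73.8 x + 214.6 y = -11235.46
101.2 x + 104.6 y = -7726.05
Solving: x ≈ -16.401, y ≈ -57.995 km (keep extra digits for the depth step; rounded: -16.4, -58.0).
Then from the K sphere: z² = 23.72² − (x + 33.1)² − (y + 64.6)² with x = -16.401, y = -57.995, so z ≈ 15.497 ≈ 15.5 km.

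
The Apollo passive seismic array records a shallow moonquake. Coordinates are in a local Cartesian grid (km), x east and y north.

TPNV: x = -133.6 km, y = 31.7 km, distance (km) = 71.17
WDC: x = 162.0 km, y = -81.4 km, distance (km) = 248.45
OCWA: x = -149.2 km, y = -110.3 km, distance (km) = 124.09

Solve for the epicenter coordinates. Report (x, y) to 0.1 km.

x ≈ -76.0 km, y ≈ -10.1 km

Circle about each station: (x + 133.6)² + (y − 31.7)² = 71.17²; (x − 162.0)² + (y + 81.4)² = 248.45²; (x + 149.2)² + (y + 110.3)² = 124.09².
Subtracting the TPNV equation from the WDC and OCWA equations removes the quadratic terms:
591.2 x − 226.2 y = -42646.12
-31.2 x − 284.0 y = 5239.72
Solving the 2×2 system: x ≈ -76.0, y ≈ -10.1 km.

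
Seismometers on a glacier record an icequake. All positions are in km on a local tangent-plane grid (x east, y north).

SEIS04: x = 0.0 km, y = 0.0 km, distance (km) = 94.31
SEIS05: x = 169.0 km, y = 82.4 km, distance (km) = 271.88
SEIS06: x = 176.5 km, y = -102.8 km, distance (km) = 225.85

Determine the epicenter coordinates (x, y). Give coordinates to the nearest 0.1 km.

Circle about each station: x² + y² = 94.31²; (x − 169.0)² + (y − 82.4)² = 271.88²; (x − 176.5)² + (y + 102.8)² = 225.85².
Subtracting pairs of circle equations eliminates x²+y² and gives linear equations (the radical axes):
338.0 x + 164.8 y = -29673.60
353.0 x − 205.6 y = -393.76
Solving the 2×2 system: x ≈ -48.3, y ≈ -81.0 km.

(-48.3, -81.0)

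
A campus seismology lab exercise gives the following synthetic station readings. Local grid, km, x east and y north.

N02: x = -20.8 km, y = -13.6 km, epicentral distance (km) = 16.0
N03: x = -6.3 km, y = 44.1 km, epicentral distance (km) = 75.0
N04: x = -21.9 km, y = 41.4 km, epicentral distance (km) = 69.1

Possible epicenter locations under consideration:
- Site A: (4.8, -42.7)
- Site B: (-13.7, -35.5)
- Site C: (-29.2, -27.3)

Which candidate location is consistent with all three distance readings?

For each candidate, compare |candidate − station| to the reported distance:
Site A: residuals N02 22.8, N03 12.5, N04 19.1 → max 22.8 km
Site B: residuals N02 7.0, N03 4.9, N04 8.2 → max 8.2 km
Site C: residuals N02 0.1, N03 0.0, N04 0.0 → max 0.1 km
Only Site C has all residuals ≈ 0.

Site C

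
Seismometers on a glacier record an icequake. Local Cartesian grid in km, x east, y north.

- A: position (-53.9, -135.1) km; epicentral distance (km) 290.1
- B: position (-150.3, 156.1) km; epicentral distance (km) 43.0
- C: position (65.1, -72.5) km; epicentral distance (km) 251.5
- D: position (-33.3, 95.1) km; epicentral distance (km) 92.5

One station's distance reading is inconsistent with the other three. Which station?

C

Solve using three stations at a time. Using A, B, D (subtract circle equations pairwise → linear system) gives (x, y) ≈ (-107.8, 150.0).
Distances from that point to each station vs reported:
  A: calculated 290.1 vs reported 290.1 → residual 0.0 km
  B: calculated 43.0 vs reported 43.0 → residual 0.0 km
  C: calculated 281.7 vs reported 251.5 → residual 30.2 km
  D: calculated 92.5 vs reported 92.5 → residual 0.0 km
A, B, D are mutually consistent (residuals ≈ 0); C is off by 30.2 km.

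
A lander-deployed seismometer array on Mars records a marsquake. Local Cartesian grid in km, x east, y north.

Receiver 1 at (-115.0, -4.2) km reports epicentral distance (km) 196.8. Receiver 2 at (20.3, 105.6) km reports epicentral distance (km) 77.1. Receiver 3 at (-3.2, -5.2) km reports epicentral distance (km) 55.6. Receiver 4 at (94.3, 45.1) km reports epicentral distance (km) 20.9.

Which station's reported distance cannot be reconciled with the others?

Receiver 3

Solve using three stations at a time. Using Receiver 1, Receiver 2, Receiver 4 (subtract circle equations pairwise → linear system) gives (x, y) ≈ (74.1, 50.4).
Distances from that point to each station vs reported:
  Receiver 1: calculated 196.8 vs reported 196.8 → residual 0.0 km
  Receiver 2: calculated 77.1 vs reported 77.1 → residual 0.0 km
  Receiver 3: calculated 95.2 vs reported 55.6 → residual 39.6 km
  Receiver 4: calculated 20.9 vs reported 20.9 → residual 0.0 km
Receiver 1, Receiver 2, Receiver 4 are mutually consistent (residuals ≈ 0); Receiver 3 is off by 39.6 km.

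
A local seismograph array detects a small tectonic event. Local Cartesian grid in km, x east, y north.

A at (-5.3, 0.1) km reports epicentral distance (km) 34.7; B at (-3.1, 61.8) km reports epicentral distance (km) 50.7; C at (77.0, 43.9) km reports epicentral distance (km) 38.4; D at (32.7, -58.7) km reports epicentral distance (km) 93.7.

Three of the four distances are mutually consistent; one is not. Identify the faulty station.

A

Solve using three stations at a time. Using B, C, D (subtract circle equations pairwise → linear system) gives (x, y) ≈ (39.7, 34.7).
Distances from that point to each station vs reported:
  A: calculated 56.8 vs reported 34.7 → residual 22.1 km
  B: calculated 50.7 vs reported 50.7 → residual 0.0 km
  C: calculated 38.4 vs reported 38.4 → residual 0.0 km
  D: calculated 93.7 vs reported 93.7 → residual 0.0 km
B, C, D are mutually consistent (residuals ≈ 0); A is off by 22.1 km.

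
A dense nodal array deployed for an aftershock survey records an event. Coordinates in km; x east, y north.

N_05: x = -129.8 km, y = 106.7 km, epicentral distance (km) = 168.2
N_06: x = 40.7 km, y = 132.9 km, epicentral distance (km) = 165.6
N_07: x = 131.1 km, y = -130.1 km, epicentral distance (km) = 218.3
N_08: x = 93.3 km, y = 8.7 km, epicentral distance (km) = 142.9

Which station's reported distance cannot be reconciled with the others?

N_05

Solve using three stations at a time. Using N_06, N_07, N_08 (subtract circle equations pairwise → linear system) gives (x, y) ≈ (-48.8, -6.4).
Distances from that point to each station vs reported:
  N_05: calculated 139.1 vs reported 168.2 → residual 29.1 km
  N_06: calculated 165.6 vs reported 165.6 → residual 0.0 km
  N_07: calculated 218.3 vs reported 218.3 → residual 0.0 km
  N_08: calculated 142.9 vs reported 142.9 → residual 0.0 km
N_06, N_07, N_08 are mutually consistent (residuals ≈ 0); N_05 is off by 29.1 km.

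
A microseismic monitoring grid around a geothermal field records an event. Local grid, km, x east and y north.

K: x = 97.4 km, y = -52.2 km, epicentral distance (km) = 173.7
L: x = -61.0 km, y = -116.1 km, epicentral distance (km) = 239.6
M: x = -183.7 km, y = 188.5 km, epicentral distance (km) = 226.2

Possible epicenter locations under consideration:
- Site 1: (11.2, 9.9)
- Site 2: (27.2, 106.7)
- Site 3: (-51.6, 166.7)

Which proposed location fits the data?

For each candidate, compare |candidate − station| to the reported distance:
Site 1: residuals K 67.5, L 94.4, M 38.2 → max 94.4 km
Site 2: residuals K 0.0, L 0.0, M 0.0 → max 0.0 km
Site 3: residuals K 91.1, L 43.4, M 92.3 → max 92.3 km
Only Site 2 has all residuals ≈ 0.

Site 2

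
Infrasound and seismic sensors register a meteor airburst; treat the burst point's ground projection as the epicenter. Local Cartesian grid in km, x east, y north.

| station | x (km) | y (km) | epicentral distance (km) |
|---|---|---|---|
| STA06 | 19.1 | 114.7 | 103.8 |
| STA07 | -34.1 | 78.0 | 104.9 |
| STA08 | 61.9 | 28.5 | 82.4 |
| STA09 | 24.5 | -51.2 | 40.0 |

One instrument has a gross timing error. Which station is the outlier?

STA06

Solve using three stations at a time. Using STA07, STA08, STA09 (subtract circle equations pairwise → linear system) gives (x, y) ≈ (-3.1, -22.2).
Distances from that point to each station vs reported:
  STA06: calculated 138.7 vs reported 103.8 → residual 34.9 km
  STA07: calculated 104.9 vs reported 104.9 → residual 0.0 km
  STA08: calculated 82.4 vs reported 82.4 → residual 0.0 km
  STA09: calculated 40.0 vs reported 40.0 → residual 0.0 km
STA07, STA08, STA09 are mutually consistent (residuals ≈ 0); STA06 is off by 34.9 km.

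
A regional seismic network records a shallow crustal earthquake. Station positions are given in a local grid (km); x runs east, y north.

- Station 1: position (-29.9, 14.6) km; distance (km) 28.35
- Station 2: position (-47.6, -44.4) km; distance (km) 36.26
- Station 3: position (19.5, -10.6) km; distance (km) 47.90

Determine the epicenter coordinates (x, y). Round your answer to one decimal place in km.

Circle about each station: (x + 29.9)² + (y − 14.6)² = 28.35²; (x + 47.6)² + (y + 44.4)² = 36.26²; (x − 19.5)² + (y + 10.6)² = 47.90².
Subtracting the Station 1 equation from the Station 2 and Station 3 equations removes the quadratic terms:
-35.4 x − 118.0 y = 2618.88
98.8 x − 50.4 y = -2105.25
Solving the 2×2 system: x ≈ -28.3, y ≈ -13.7 km.

-28.3 km east, -13.7 km north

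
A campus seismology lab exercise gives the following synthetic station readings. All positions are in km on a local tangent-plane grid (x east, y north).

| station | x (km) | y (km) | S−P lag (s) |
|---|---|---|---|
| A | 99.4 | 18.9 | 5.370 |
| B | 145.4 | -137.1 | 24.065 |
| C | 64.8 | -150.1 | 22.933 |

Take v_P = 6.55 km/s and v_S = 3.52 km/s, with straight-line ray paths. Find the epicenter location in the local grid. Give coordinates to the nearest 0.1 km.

x ≈ 58.9 km, y ≈ 24.3 km

Distance from S−P lag: d = Δt · v_P v_S / (v_P − v_S) = Δt · (6.55·3.52)/(6.55−3.52) ≈ 7.6092·Δt.
So d_A = 40.86, d_B = 183.12, d_C = 174.50 km.
Circle about each station: (x − 99.4)² + (y − 18.9)² = 40.86²; (x − 145.4)² + (y + 137.1)² = 183.12²; (x − 64.8)² + (y + 150.1)² = 174.50².
Subtracting pairs of circle equations eliminates x²+y² and gives linear equations (the radical axes):
92.0 x − 312.0 y = -2163.39
-69.2 x − 338.0 y = -12289.23
Solving the 2×2 system: x ≈ 58.9, y ≈ 24.3 km.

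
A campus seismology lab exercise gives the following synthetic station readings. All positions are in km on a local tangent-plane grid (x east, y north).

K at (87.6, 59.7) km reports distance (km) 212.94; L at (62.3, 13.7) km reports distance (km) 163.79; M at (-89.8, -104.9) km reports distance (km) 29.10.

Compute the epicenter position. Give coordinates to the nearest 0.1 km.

(-67.5, -86.2)

Circle about each station: (x − 87.6)² + (y − 59.7)² = 212.94²; (x − 62.3)² + (y − 13.7)² = 163.79²; (x + 89.8)² + (y + 104.9)² = 29.10².
Subtracting the K equation from the L and M equations removes the quadratic terms:
-50.6 x − 92.0 y = 11347.41
-354.8 x − 329.2 y = 52326.83
Solving the 2×2 system: x ≈ -67.5, y ≈ -86.2 km.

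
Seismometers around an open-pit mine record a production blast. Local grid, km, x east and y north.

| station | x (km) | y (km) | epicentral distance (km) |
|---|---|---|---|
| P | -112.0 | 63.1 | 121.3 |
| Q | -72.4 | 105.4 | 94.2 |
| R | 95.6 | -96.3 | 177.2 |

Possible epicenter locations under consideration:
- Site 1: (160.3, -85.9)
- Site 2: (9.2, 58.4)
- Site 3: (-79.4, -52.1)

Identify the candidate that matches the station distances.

For each candidate, compare |candidate − station| to the reported distance:
Site 1: residuals P 189.1, Q 207.0, R 111.7 → max 207.0 km
Site 2: residuals P 0.0, Q 0.0, R 0.0 → max 0.0 km
Site 3: residuals P 1.6, Q 63.5, R 3.3 → max 63.5 km
Only Site 2 has all residuals ≈ 0.

Site 2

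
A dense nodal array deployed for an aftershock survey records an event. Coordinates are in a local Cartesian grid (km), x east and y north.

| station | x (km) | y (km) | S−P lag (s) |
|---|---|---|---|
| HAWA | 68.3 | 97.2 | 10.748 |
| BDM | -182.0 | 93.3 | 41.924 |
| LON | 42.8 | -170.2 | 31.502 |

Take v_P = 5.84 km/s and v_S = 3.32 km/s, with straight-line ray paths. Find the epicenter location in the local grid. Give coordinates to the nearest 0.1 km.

Distance from S−P lag: d = Δt · v_P v_S / (v_P − v_S) = Δt · (5.84·3.32)/(5.84−3.32) ≈ 7.6940·Δt.
So d_HAWA = 82.69, d_BDM = 322.56, d_LON = 242.38 km.
Circle about each station: (x − 68.3)² + (y − 97.2)² = 82.69²; (x + 182.0)² + (y − 93.3)² = 322.56²; (x − 42.8)² + (y + 170.2)² = 242.38².
Subtracting pairs of circle equations eliminates x²+y² and gives linear equations (the radical axes):
-500.6 x − 7.8 y = -69491.16
-51.0 x − 534.8 y = -35223.28
Solving the 2×2 system: x ≈ 138.0, y ≈ 52.7 km.

x ≈ 138.0 km, y ≈ 52.7 km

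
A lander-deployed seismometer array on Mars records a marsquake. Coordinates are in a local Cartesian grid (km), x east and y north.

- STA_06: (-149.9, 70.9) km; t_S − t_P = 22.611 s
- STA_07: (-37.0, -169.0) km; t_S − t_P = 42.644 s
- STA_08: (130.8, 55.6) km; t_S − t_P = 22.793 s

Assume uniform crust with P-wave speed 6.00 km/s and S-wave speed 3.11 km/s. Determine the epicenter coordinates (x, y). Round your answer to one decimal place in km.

(-7.9, 104.8)

Distance from S−P lag: d = Δt · v_P v_S / (v_P − v_S) = Δt · (6.00·3.11)/(6.00−3.11) ≈ 6.4567·Δt.
So d_STA_06 = 145.99, d_STA_07 = 275.34, d_STA_08 = 147.17 km.
Circle about each station: (x + 149.9)² + (y − 70.9)² = 145.99²; (x + 37.0)² + (y + 169.0)² = 275.34²; (x − 130.8)² + (y − 55.6)² = 147.17².
Subtracting the STA_06 equation from the STA_07 and STA_08 equations removes the quadratic terms:
225.8 x − 479.8 y = -52065.86
561.4 x − 30.6 y = -7642.75
Solving the 2×2 system: x ≈ -7.9, y ≈ 104.8 km.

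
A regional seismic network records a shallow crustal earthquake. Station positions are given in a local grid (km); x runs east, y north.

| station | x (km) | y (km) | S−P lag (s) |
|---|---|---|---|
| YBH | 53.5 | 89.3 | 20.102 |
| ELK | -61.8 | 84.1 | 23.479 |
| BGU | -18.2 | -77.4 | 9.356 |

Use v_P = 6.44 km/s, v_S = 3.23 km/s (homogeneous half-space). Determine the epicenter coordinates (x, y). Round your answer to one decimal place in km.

x ≈ 28.3 km, y ≈ -38.5 km

Distance from S−P lag: d = Δt · v_P v_S / (v_P − v_S) = Δt · (6.44·3.23)/(6.44−3.23) ≈ 6.4801·Δt.
So d_YBH = 130.26, d_ELK = 152.15, d_BGU = 60.63 km.
Circle about each station: (x − 53.5)² + (y − 89.3)² = 130.26²; (x + 61.8)² + (y − 84.1)² = 152.15²; (x + 18.2)² + (y + 77.4)² = 60.63².
Subtracting the YBH equation from the ELK and BGU equations removes the quadratic terms:
-230.6 x − 10.4 y = -6126.64
-143.4 x − 333.4 y = 8776.93
Solving the 2×2 system: x ≈ 28.3, y ≈ -38.5 km.
Check against YBH (with the unrounded x, y): √((x − 53.5)²+(y − 89.3)²) = 130.26 ≈ 130.26 km. ✓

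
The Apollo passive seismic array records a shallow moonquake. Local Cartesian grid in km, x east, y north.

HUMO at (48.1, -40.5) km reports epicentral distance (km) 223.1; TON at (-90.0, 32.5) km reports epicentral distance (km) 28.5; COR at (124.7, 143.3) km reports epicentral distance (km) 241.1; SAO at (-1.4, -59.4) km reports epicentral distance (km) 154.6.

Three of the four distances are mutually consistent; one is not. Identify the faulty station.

Solve using three stations at a time. Using TON, COR, SAO (subtract circle equations pairwise → linear system) gives (x, y) ≈ (-101.1, 58.8).
Distances from that point to each station vs reported:
  HUMO: calculated 179.2 vs reported 223.1 → residual 43.9 km
  TON: calculated 28.5 vs reported 28.5 → residual 0.0 km
  COR: calculated 241.1 vs reported 241.1 → residual 0.0 km
  SAO: calculated 154.6 vs reported 154.6 → residual 0.0 km
TON, COR, SAO are mutually consistent (residuals ≈ 0); HUMO is off by 43.9 km.

HUMO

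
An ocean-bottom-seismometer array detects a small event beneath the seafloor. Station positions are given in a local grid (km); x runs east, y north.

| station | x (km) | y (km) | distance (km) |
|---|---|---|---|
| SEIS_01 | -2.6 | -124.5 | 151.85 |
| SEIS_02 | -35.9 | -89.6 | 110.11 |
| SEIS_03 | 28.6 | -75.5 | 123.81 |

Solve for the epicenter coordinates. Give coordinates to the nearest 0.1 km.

Circle about each station: (x + 2.6)² + (y + 124.5)² = 151.85²; (x + 35.9)² + (y + 89.6)² = 110.11²; (x − 28.6)² + (y + 75.5)² = 123.81².
Subtracting pairs of circle equations eliminates x²+y² and gives linear equations (the radical axes):
-66.6 x + 69.8 y = 4744.17
62.4 x + 98.0 y = -1259.29
Solving the 2×2 system: x ≈ -50.8, y ≈ 19.5 km.

-50.8 km east, 19.5 km north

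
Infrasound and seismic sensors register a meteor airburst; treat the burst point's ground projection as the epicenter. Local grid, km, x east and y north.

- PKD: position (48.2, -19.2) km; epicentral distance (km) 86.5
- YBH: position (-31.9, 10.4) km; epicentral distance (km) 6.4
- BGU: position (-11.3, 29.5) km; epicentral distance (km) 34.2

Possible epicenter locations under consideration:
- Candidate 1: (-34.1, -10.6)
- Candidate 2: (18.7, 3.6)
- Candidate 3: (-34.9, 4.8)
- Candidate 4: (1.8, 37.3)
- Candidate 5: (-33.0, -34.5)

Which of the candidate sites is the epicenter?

For each candidate, compare |candidate − station| to the reported distance:
Candidate 1: residuals PKD 3.8, YBH 14.7, BGU 11.9 → max 14.7 km
Candidate 2: residuals PKD 49.2, YBH 44.7, BGU 5.4 → max 49.2 km
Candidate 3: residuals PKD 0.0, YBH 0.0, BGU 0.0 → max 0.0 km
Candidate 4: residuals PKD 13.4, YBH 36.7, BGU 19.0 → max 36.7 km
Candidate 5: residuals PKD 3.9, YBH 38.5, BGU 33.4 → max 38.5 km
Only Candidate 3 has all residuals ≈ 0.

Candidate 3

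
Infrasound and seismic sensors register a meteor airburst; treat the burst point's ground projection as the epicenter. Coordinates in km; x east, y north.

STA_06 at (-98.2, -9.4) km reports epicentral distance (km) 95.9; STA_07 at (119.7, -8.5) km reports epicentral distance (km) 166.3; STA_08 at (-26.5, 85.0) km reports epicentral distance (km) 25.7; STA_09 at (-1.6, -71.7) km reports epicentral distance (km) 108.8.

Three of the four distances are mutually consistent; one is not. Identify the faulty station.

Solve using three stations at a time. Using STA_06, STA_07, STA_08 (subtract circle equations pairwise → linear system) gives (x, y) ≈ (-31.9, 59.9).
Distances from that point to each station vs reported:
  STA_06: calculated 95.9 vs reported 95.9 → residual 0.0 km
  STA_07: calculated 166.3 vs reported 166.3 → residual 0.0 km
  STA_08: calculated 25.7 vs reported 25.7 → residual 0.0 km
  STA_09: calculated 135.0 vs reported 108.8 → residual 26.2 km
STA_06, STA_07, STA_08 are mutually consistent (residuals ≈ 0); STA_09 is off by 26.2 km.

STA_09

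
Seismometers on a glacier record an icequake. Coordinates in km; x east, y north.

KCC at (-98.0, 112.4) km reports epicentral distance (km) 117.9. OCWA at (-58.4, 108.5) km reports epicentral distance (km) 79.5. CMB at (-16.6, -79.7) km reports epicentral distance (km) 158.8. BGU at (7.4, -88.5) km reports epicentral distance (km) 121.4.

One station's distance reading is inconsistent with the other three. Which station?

Solve using three stations at a time. Using KCC, OCWA, CMB (subtract circle equations pairwise → linear system) gives (x, y) ≈ (14.1, 76.1).
Distances from that point to each station vs reported:
  KCC: calculated 117.9 vs reported 117.9 → residual 0.0 km
  OCWA: calculated 79.4 vs reported 79.5 → residual 0.1 km
  CMB: calculated 158.8 vs reported 158.8 → residual 0.0 km
  BGU: calculated 164.7 vs reported 121.4 → residual 43.3 km
KCC, OCWA, CMB are mutually consistent (residuals ≈ 0); BGU is off by 43.3 km.

BGU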